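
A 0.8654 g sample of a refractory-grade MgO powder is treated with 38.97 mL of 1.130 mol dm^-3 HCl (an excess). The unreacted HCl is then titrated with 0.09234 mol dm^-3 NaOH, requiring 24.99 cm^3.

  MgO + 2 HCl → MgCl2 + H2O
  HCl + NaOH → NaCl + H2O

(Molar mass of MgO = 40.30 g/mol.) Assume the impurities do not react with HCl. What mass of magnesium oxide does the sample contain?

n(HCl) added = 0.03897 × 1.130 = 0.04404 mol
n(NaOH) used in back-titration = 0.02499 × 0.09234 = 2.308 × 10^-3 mol
n(HCl) left over = 2.308 × 10^-3 mol (1:1 ratio)
n(HCl) consumed by analyte = 0.04404 − 2.308 × 10^-3 = 0.04173 mol
From the 1:2 ratio, n(MgO) = 1/2 × 0.04173 = 0.02086 mol
mass of MgO = 0.02086 × 40.30 = 0.8408 g

0.8408 g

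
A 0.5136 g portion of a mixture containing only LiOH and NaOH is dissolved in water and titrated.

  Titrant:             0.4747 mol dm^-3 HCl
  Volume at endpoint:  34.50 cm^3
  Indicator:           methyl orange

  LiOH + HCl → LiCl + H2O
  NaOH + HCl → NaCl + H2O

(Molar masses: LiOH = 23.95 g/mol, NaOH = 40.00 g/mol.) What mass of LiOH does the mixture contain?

0.2111 g

n(HCl) = 0.03450 × 0.4747 = 0.01638 mol
Let x = n(LiOH), y = n(NaOH).
Titrant: 1x + 1y = 0.01638;  mass: 23.95x + 40.00y = 0.5136
Solving, x = 8.815 × 10^-3 mol, y = 7.562 × 10^-3 mol
mass of LiOH = 8.815 × 10^-3 × 23.95 = 0.2111 g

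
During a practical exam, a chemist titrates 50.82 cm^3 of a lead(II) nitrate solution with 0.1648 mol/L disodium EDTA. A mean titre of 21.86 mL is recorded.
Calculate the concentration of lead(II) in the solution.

Pb^2+ + EDTA^4- → [Pb(EDTA)]^2-
n(EDTA) = 0.02186 L × 0.1648 mol/L = 3.603 × 10^-3 mol
n(Pb2+) = 3.603 × 10^-3 mol (1:1 mole ratio)
[Pb2+] = 3.603 × 10^-3 mol / 0.05082 L = 0.07089 mol/L

0.07089 mol/L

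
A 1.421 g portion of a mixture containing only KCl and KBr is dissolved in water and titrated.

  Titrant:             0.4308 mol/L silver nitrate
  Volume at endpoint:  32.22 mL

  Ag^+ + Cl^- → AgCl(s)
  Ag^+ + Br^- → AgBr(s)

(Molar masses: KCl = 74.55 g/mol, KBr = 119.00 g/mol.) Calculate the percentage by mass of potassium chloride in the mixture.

n(AgNO3) = 0.03222 × 0.4308 = 0.01388 mol
Let x = n(KCl), y = n(KBr).
Titrant: 1x + 1y = 0.01388;  mass: 74.55x + 119.00y = 1.421
Solving, x = 5.192 × 10^-3 mol, y = 8.689 × 10^-3 mol
mass of KCl = 5.192 × 10^-3 × 74.55 = 0.3870 g
% KCl = 0.3870 / 1.421 × 100 = 27.24 %

27.24 %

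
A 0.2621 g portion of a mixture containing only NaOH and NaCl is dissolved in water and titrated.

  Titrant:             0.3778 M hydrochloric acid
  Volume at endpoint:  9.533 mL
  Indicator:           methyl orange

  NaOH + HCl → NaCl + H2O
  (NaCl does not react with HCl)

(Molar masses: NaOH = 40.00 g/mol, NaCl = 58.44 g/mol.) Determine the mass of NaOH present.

n(HCl) = 0.009533 × 0.3778 = 3.602 × 10^-3 mol
Let x = n(NaOH), y = n(NaCl).
Titrant: 1x = 3.602 × 10^-3;  mass: 40.00x + 58.44y = 0.2621
Solving, x = 3.602 × 10^-3 mol, y = 2.020 × 10^-3 mol
mass of NaOH = 3.602 × 10^-3 × 40.00 = 0.1441 g

0.1441 g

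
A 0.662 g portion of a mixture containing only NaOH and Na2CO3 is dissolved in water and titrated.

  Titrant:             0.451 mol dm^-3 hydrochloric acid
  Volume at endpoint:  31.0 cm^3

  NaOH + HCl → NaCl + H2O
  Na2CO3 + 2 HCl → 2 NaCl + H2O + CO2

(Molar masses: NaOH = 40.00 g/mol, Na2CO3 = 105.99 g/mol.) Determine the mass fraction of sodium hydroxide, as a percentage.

n(HCl) = 0.0310 × 0.451 = 0.0140 mol
Let x = n(NaOH), y = n(Na2CO3).
Titrant: 1x + 2y = 0.0140;  mass: 40.00x + 105.99y = 0.662
Solving, x = 6.07 × 10^-3 mol, y = 3.95 × 10^-3 mol
mass of NaOH = 6.07 × 10^-3 × 40.00 = 0.243 g
% NaOH = 0.243 / 0.662 × 100 = 36.7 %

36.7 %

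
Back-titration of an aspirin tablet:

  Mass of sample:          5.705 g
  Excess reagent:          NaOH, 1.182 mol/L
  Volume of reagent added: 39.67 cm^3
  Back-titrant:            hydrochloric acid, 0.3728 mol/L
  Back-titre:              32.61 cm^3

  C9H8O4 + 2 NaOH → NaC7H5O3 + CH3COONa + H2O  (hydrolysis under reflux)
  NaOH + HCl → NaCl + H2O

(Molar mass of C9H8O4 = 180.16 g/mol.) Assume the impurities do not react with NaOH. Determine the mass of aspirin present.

3.129 g

n(NaOH) added = 0.03967 × 1.182 = 0.04689 mol
n(HCl) used in back-titration = 0.03261 × 0.3728 = 0.01216 mol
n(NaOH) left over = 0.01216 mol (1:1 ratio)
n(NaOH) consumed by analyte = 0.04689 − 0.01216 = 0.03473 mol
From the 1:2 ratio, n(C9H8O4) = 1/2 × 0.03473 = 0.01737 mol
mass of C9H8O4 = 0.01737 × 180.16 = 3.129 g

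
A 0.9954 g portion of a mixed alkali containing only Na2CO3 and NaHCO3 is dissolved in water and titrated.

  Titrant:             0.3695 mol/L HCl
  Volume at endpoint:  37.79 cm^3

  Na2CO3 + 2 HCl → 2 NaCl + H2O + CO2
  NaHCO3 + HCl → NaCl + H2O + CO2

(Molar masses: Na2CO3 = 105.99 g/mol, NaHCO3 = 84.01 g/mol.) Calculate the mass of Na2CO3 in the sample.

n(HCl) = 0.03779 × 0.3695 = 0.01396 mol
Let x = n(Na2CO3), y = n(NaHCO3).
Titrant: 2x + 1y = 0.01396;  mass: 105.99x + 84.01y = 0.9954
Solving, x = 2.864 × 10^-3 mol, y = 8.235 × 10^-3 mol
mass of Na2CO3 = 2.864 × 10^-3 × 105.99 = 0.3036 g

0.3036 g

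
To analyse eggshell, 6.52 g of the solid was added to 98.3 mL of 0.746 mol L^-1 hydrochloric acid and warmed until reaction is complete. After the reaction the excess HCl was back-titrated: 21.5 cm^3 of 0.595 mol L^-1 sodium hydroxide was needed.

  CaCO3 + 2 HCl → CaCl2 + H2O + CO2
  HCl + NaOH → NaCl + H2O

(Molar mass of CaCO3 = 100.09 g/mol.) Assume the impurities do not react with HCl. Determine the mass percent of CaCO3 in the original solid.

46.5 %

n(HCl) added = 0.0983 × 0.746 = 0.0733 mol
n(NaOH) used in back-titration = 0.0215 × 0.595 = 0.0128 mol
n(HCl) left over = 0.0128 mol (1:1 ratio)
n(HCl) consumed by analyte = 0.0733 − 0.0128 = 0.0605 mol
From the 1:2 ratio, n(CaCO3) = 1/2 × 0.0605 = 0.0303 mol
mass of CaCO3 = 0.0303 × 100.09 = 3.03 g
% CaCO3 = 3.03 / 6.52 × 100 = 46.5 %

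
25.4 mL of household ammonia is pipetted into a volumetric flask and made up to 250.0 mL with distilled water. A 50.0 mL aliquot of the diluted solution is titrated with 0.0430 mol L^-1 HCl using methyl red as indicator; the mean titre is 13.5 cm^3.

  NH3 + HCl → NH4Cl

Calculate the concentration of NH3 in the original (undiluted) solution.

n(HCl) = 0.0135 × 0.0430 = 5.80 × 10^-4 mol
n(NH3) in the aliquot = 5.80 × 10^-4 mol (1:1 ratio)
[NH3]_dilute = 5.80 × 10^-4 / 0.0500 = 0.0116 mol/L
Dilution factor = 250.0 / 25.4 = 9.843
[NH3]_stock = 0.0116 × 9.843 = 0.114 mol/L

0.114 mol/L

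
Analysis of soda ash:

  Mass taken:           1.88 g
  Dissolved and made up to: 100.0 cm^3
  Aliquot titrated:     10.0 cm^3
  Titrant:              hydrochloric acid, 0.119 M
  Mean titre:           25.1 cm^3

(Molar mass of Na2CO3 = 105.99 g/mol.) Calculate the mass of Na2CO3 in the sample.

Na2CO3 + 2 HCl → 2 NaCl + H2O + CO2
n(HCl) per titration = 0.0251 × 0.119 = 2.99 × 10^-3 mol
From the 1:2 ratio, n(Na2CO3) in each aliquot = 1/2 × 2.99 × 10^-3 = 1.49 × 10^-3 mol
n(Na2CO3) in the whole flask = 1.49 × 10^-3 × 100.0/10.0 = 0.0149 mol
mass of Na2CO3 = 0.0149 × 105.99 = 1.58 g

1.58 g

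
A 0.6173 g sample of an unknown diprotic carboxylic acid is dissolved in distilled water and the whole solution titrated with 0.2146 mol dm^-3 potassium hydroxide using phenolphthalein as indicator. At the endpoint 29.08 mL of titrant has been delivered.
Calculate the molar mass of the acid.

197.8 g/mol

n(KOH) = 0.02908 L × 0.2146 mol/L = 6.241 × 10^-3 mol
From the 1:2 ratio, n(H2A) = 1/2 × 6.241 × 10^-3 = 3.120 × 10^-3 mol
M = m / n = 0.6173 g / 3.120 × 10^-3 mol = 197.8 g/mol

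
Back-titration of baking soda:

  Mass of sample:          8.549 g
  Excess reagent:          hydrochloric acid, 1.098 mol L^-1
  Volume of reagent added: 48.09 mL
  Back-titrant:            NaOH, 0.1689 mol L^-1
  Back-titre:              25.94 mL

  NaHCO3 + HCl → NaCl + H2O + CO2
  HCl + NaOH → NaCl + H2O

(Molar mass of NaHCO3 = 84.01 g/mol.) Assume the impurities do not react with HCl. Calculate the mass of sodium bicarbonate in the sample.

4.068 g

n(HCl) added = 0.04809 × 1.098 = 0.05280 mol
n(NaOH) used in back-titration = 0.02594 × 0.1689 = 4.381 × 10^-3 mol
n(HCl) left over = 4.381 × 10^-3 mol (1:1 ratio)
n(HCl) consumed by analyte = 0.05280 − 4.381 × 10^-3 = 0.04842 mol
n(NaHCO3) = 0.04842 mol (1:1 ratio)
mass of NaHCO3 = 0.04842 × 84.01 = 4.068 g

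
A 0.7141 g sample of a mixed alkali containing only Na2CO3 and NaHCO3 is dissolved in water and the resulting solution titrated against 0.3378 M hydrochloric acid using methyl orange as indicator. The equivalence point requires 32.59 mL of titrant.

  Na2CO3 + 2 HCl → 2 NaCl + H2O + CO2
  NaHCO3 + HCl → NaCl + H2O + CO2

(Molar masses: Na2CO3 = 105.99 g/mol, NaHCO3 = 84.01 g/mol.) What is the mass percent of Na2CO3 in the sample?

50.43 %

n(HCl) = 0.03259 × 0.3378 = 0.01101 mol
Let x = n(Na2CO3), y = n(NaHCO3).
Titrant: 2x + 1y = 0.01101;  mass: 105.99x + 84.01y = 0.7141
Solving, x = 3.398 × 10^-3 mol, y = 4.214 × 10^-3 mol
mass of Na2CO3 = 3.398 × 10^-3 × 105.99 = 0.3601 g
% Na2CO3 = 0.3601 / 0.7141 × 100 = 50.43 %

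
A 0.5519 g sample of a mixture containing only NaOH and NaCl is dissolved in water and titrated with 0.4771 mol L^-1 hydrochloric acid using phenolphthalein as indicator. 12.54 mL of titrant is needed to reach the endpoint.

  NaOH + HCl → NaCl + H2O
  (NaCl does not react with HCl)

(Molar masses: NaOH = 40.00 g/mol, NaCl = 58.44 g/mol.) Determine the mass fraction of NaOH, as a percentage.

n(HCl) = 0.01254 × 0.4771 = 5.983 × 10^-3 mol
Let x = n(NaOH), y = n(NaCl).
Titrant: 1x = 5.983 × 10^-3;  mass: 40.00x + 58.44y = 0.5519
Solving, x = 5.983 × 10^-3 mol, y = 5.349 × 10^-3 mol
mass of NaOH = 5.983 × 10^-3 × 40.00 = 0.2393 g
% NaOH = 0.2393 / 0.5519 × 100 = 43.36 %

43.36 %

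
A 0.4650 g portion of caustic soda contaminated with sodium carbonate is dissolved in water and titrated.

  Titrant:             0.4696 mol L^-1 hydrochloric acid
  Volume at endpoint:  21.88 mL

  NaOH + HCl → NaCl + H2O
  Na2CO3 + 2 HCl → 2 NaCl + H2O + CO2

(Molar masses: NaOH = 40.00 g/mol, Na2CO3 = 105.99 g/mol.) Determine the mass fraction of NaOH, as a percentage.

n(HCl) = 0.02188 × 0.4696 = 0.01027 mol
Let x = n(NaOH), y = n(Na2CO3).
Titrant: 1x + 2y = 0.01027;  mass: 40.00x + 105.99y = 0.4650
Solving, x = 6.119 × 10^-3 mol, y = 2.078 × 10^-3 mol
mass of NaOH = 6.119 × 10^-3 × 40.00 = 0.2448 g
% NaOH = 0.2448 / 0.4650 × 100 = 52.64 %

52.64 %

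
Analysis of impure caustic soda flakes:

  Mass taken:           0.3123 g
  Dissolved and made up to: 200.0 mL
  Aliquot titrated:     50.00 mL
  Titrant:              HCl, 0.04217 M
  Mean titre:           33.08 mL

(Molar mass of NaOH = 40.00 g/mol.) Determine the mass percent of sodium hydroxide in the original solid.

NaOH + HCl → NaCl + H2O
n(HCl) per titration = 0.03308 × 0.04217 = 1.395 × 10^-3 mol
n(NaOH) in each aliquot = 1.395 × 10^-3 mol (1:1 ratio)
n(NaOH) in the whole flask = 1.395 × 10^-3 × 200.0/50.00 = 5.580 × 10^-3 mol
mass of NaOH = 5.580 × 10^-3 × 40.00 = 0.2232 g
% NaOH = 0.2232 / 0.3123 × 100 = 71.47 %

71.47 %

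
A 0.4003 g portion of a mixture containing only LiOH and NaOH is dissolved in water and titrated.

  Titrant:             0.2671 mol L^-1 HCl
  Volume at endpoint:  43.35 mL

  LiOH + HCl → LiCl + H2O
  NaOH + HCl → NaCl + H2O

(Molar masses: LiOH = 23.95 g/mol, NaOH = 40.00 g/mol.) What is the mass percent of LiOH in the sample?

n(HCl) = 0.04335 × 0.2671 = 0.01158 mol
Let x = n(LiOH), y = n(NaOH).
Titrant: 1x + 1y = 0.01158;  mass: 23.95x + 40.00y = 0.4003
Solving, x = 3.916 × 10^-3 mol, y = 7.663 × 10^-3 mol
mass of LiOH = 3.916 × 10^-3 × 23.95 = 0.09379 g
% LiOH = 0.09379 / 0.4003 × 100 = 23.43 %

23.43 %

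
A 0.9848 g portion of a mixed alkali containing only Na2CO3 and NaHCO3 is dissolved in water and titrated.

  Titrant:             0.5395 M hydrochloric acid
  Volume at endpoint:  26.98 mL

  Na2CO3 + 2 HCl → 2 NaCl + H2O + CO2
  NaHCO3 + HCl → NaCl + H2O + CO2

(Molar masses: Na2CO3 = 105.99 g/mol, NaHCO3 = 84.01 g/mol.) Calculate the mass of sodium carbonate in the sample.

0.4067 g

n(HCl) = 0.02698 × 0.5395 = 0.01456 mol
Let x = n(Na2CO3), y = n(NaHCO3).
Titrant: 2x + 1y = 0.01456;  mass: 105.99x + 84.01y = 0.9848
Solving, x = 3.837 × 10^-3 mol, y = 6.881 × 10^-3 mol
mass of Na2CO3 = 3.837 × 10^-3 × 105.99 = 0.4067 g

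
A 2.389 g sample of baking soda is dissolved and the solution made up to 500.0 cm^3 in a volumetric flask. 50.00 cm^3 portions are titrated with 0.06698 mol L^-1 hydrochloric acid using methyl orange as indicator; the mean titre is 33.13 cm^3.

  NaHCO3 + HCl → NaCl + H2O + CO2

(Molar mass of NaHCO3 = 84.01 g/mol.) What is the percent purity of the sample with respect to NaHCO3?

n(HCl) per titration = 0.03313 × 0.06698 = 2.219 × 10^-3 mol
n(NaHCO3) in each aliquot = 2.219 × 10^-3 mol (1:1 ratio)
n(NaHCO3) in the whole flask = 2.219 × 10^-3 × 500.0/50.00 = 0.02219 mol
mass of NaHCO3 = 0.02219 × 84.01 = 1.864 g
% NaHCO3 = 1.864 / 2.389 × 100 = 78.03 %

78.03 %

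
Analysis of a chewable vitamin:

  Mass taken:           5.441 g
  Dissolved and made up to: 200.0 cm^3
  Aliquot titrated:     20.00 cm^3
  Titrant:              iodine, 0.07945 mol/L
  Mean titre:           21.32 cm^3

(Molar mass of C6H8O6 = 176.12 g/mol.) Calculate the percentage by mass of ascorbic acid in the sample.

54.83 %

C6H8O6 + I2 → C6H6O6 + 2 HI
n(I2) per titration = 0.02132 × 0.07945 = 1.694 × 10^-3 mol
n(C6H8O6) in each aliquot = 1.694 × 10^-3 mol (1:1 ratio)
n(C6H8O6) in the whole flask = 1.694 × 10^-3 × 200.0/20.00 = 0.01694 mol
mass of C6H8O6 = 0.01694 × 176.12 = 2.983 g
% C6H8O6 = 2.983 / 5.441 × 100 = 54.83 %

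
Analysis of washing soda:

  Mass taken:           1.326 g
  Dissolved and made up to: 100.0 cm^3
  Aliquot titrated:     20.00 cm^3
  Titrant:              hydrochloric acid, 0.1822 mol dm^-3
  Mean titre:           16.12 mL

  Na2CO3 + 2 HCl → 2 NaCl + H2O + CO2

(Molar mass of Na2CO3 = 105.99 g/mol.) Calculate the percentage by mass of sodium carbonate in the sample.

58.69 %

n(HCl) per titration = 0.01612 × 0.1822 = 2.937 × 10^-3 mol
From the 1:2 ratio, n(Na2CO3) in each aliquot = 1/2 × 2.937 × 10^-3 = 1.469 × 10^-3 mol
n(Na2CO3) in the whole flask = 1.469 × 10^-3 × 100.0/20.00 = 7.343 × 10^-3 mol
mass of Na2CO3 = 7.343 × 10^-3 × 105.99 = 0.7782 g
% Na2CO3 = 0.7782 / 1.326 × 100 = 58.69 %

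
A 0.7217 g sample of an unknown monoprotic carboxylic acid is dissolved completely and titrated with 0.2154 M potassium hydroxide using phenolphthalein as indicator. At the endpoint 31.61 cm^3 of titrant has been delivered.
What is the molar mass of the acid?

n(KOH) = 0.03161 L × 0.2154 mol/L = 6.809 × 10^-3 mol
n(HA) = 6.809 × 10^-3 mol (1:1 ratio)
M = m / n = 0.7217 g / 6.809 × 10^-3 mol = 106.0 g/mol

106.0 g/mol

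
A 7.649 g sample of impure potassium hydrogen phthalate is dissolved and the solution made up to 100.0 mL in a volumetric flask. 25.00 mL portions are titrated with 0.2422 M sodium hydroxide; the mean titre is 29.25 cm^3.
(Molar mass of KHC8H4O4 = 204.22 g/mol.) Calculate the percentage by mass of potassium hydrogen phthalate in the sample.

75.66 %

KHC8H4O4 + NaOH → KNaC8H4O4 + H2O
n(NaOH) per titration = 0.02925 × 0.2422 = 7.084 × 10^-3 mol
n(KHC8H4O4) in each aliquot = 7.084 × 10^-3 mol (1:1 ratio)
n(KHC8H4O4) in the whole flask = 7.084 × 10^-3 × 100.0/25.00 = 0.02834 mol
mass of KHC8H4O4 = 0.02834 × 204.22 = 5.787 g
% KHC8H4O4 = 5.787 / 7.649 × 100 = 75.66 %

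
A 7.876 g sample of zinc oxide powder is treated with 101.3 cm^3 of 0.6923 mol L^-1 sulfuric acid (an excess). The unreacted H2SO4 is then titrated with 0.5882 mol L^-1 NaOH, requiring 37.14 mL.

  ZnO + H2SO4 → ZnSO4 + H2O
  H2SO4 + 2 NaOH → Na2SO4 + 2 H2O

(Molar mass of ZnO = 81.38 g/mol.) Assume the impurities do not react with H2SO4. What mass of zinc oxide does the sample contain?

4.818 g

n(H2SO4) added = 0.1013 × 0.6923 = 0.07013 mol
n(NaOH) used in back-titration = 0.03714 × 0.5882 = 0.02185 mol
From the 1:2 ratio, n(H2SO4) left over = 1/2 × 0.02185 = 0.01092 mol
n(H2SO4) consumed by analyte = 0.07013 − 0.01092 = 0.05921 mol
n(ZnO) = 0.05921 mol (1:1 ratio)
mass of ZnO = 0.05921 × 81.38 = 4.818 g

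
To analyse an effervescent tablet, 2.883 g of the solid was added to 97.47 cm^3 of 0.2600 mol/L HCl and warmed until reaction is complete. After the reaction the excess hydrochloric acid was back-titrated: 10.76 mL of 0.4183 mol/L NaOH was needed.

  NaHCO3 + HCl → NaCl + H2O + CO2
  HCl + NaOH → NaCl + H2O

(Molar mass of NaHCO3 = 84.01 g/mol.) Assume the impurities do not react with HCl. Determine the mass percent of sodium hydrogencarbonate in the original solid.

n(HCl) added = 0.09747 × 0.2600 = 0.02534 mol
n(NaOH) used in back-titration = 0.01076 × 0.4183 = 4.501 × 10^-3 mol
n(HCl) left over = 4.501 × 10^-3 mol (1:1 ratio)
n(HCl) consumed by analyte = 0.02534 − 4.501 × 10^-3 = 0.02084 mol
n(NaHCO3) = 0.02084 mol (1:1 ratio)
mass of NaHCO3 = 0.02084 × 84.01 = 1.751 g
% NaHCO3 = 1.751 / 2.883 × 100 = 60.73 %

60.73 %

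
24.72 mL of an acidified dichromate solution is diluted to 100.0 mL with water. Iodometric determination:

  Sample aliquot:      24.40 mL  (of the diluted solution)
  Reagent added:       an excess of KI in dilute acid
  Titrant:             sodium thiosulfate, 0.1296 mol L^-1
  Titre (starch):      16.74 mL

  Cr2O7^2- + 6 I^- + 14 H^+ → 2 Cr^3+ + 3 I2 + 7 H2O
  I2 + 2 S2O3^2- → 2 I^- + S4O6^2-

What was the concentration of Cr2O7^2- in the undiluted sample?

0.05995 mol/L

n(S2O3^2-) = 0.01674 × 0.1296 = 2.170 × 10^-3 mol
n(I2) = n(S2O3^2-)/2 = 1.085 × 10^-3 mol
From the 1:3 ratio, n(Cr2O7^2-) in the aliquot = 1/3 × 1.085 × 10^-3 = 3.616 × 10^-4 mol
[Cr2O7^2-]_dilute = 3.616 × 10^-4 / 0.02440 = 0.01482 mol/L
[Cr2O7^2-]_original = 0.01482 × 100.0/24.72 = 0.05995 mol/L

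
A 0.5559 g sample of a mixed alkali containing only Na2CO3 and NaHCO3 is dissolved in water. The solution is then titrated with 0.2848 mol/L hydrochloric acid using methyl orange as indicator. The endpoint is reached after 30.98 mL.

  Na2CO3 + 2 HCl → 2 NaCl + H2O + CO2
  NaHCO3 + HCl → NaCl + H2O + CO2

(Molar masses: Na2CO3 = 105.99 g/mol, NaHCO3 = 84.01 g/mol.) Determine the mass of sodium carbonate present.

n(HCl) = 0.03098 × 0.2848 = 8.823 × 10^-3 mol
Let x = n(Na2CO3), y = n(NaHCO3).
Titrant: 2x + 1y = 8.823 × 10^-3;  mass: 105.99x + 84.01y = 0.5559
Solving, x = 2.988 × 10^-3 mol, y = 2.848 × 10^-3 mol
mass of Na2CO3 = 2.988 × 10^-3 × 105.99 = 0.3167 g

0.3167 g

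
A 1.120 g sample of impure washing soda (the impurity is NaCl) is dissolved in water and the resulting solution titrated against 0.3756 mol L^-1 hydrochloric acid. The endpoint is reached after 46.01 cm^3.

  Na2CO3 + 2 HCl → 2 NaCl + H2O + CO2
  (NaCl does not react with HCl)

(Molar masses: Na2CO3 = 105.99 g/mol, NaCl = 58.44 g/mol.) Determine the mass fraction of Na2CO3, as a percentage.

81.77 %

n(HCl) = 0.04601 × 0.3756 = 0.01728 mol
Let x = n(Na2CO3), y = n(NaCl).
Titrant: 2x = 0.01728;  mass: 105.99x + 58.44y = 1.120
Solving, x = 8.641 × 10^-3 mol, y = 3.494 × 10^-3 mol
mass of Na2CO3 = 8.641 × 10^-3 × 105.99 = 0.9158 g
% Na2CO3 = 0.9158 / 1.120 × 100 = 81.77 %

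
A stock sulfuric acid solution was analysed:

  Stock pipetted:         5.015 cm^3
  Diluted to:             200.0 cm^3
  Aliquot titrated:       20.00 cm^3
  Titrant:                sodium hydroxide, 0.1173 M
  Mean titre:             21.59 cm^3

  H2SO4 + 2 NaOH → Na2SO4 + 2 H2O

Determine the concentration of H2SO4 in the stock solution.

2.525 M

n(NaOH) = 0.02159 × 0.1173 = 2.533 × 10^-3 mol
From the 1:2 ratio, n(H2SO4) in the aliquot = 1/2 × 2.533 × 10^-3 = 1.266 × 10^-3 mol
[H2SO4]_dilute = 1.266 × 10^-3 / 0.02000 = 0.06331 mol/L
Dilution factor = 200.0 / 5.015 = 39.88
[H2SO4]_stock = 0.06331 × 39.88 = 2.525 mol/L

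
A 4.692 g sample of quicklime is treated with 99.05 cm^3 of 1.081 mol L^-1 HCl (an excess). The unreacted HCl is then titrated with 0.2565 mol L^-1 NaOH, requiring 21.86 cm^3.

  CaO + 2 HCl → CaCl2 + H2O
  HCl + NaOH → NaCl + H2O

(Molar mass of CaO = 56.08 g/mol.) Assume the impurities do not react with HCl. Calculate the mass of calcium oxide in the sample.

n(HCl) added = 0.09905 × 1.081 = 0.1071 mol
n(NaOH) used in back-titration = 0.02186 × 0.2565 = 5.607 × 10^-3 mol
n(HCl) left over = 5.607 × 10^-3 mol (1:1 ratio)
n(HCl) consumed by analyte = 0.1071 − 5.607 × 10^-3 = 0.1015 mol
From the 1:2 ratio, n(CaO) = 1/2 × 0.1015 = 0.05073 mol
mass of CaO = 0.05073 × 56.08 = 2.845 g

2.845 g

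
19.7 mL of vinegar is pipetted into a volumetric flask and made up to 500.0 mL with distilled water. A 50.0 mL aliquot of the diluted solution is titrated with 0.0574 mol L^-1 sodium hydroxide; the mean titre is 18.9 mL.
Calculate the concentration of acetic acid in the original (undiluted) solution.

0.551 mol/L

CH3COOH + NaOH → CH3COONa + H2O
n(NaOH) = 0.0189 × 0.0574 = 1.08 × 10^-3 mol
n(CH3COOH) in the aliquot = 1.08 × 10^-3 mol (1:1 ratio)
[CH3COOH]_dilute = 1.08 × 10^-3 / 0.0500 = 0.0217 mol/L
Dilution factor = 500.0 / 19.7 = 25.38
[CH3COOH]_stock = 0.0217 × 25.38 = 0.551 mol/L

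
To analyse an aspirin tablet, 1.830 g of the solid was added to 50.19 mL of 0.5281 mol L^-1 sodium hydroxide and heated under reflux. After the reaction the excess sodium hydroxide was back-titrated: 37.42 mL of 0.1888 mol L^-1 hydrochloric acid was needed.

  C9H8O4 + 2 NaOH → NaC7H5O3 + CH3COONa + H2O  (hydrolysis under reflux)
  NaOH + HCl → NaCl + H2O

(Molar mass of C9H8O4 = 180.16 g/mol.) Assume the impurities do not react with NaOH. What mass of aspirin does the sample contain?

n(NaOH) added = 0.05019 × 0.5281 = 0.02651 mol
n(HCl) used in back-titration = 0.03742 × 0.1888 = 7.065 × 10^-3 mol
n(NaOH) left over = 7.065 × 10^-3 mol (1:1 ratio)
n(NaOH) consumed by analyte = 0.02651 − 7.065 × 10^-3 = 0.01944 mol
From the 1:2 ratio, n(C9H8O4) = 1/2 × 0.01944 = 9.720 × 10^-3 mol
mass of C9H8O4 = 9.720 × 10^-3 × 180.16 = 1.751 g

1.751 g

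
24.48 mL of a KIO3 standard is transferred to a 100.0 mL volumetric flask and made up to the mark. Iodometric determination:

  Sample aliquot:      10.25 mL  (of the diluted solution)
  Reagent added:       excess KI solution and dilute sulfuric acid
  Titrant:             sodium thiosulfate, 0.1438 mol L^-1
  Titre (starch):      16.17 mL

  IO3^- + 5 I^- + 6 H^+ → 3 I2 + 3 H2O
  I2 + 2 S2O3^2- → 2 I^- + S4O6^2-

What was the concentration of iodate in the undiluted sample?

0.1544 mol/L

n(S2O3^2-) = 0.01617 × 0.1438 = 2.325 × 10^-3 mol
n(I2) = n(S2O3^2-)/2 = 1.163 × 10^-3 mol
From the 1:3 ratio, n(IO3^-) in the aliquot = 1/3 × 1.163 × 10^-3 = 3.875 × 10^-4 mol
[IO3^-]_dilute = 3.875 × 10^-4 / 0.01025 = 0.03781 mol/L
[IO3^-]_original = 0.03781 × 100.0/24.48 = 0.1544 mol/L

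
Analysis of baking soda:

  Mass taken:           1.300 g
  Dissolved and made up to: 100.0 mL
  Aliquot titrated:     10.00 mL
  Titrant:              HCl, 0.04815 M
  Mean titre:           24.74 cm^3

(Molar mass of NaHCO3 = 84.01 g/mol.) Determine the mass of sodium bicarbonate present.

NaHCO3 + HCl → NaCl + H2O + CO2
n(HCl) per titration = 0.02474 × 0.04815 = 1.191 × 10^-3 mol
n(NaHCO3) in each aliquot = 1.191 × 10^-3 mol (1:1 ratio)
n(NaHCO3) in the whole flask = 1.191 × 10^-3 × 100.0/10.00 = 0.01191 mol
mass of NaHCO3 = 0.01191 × 84.01 = 1.001 g

1.001 g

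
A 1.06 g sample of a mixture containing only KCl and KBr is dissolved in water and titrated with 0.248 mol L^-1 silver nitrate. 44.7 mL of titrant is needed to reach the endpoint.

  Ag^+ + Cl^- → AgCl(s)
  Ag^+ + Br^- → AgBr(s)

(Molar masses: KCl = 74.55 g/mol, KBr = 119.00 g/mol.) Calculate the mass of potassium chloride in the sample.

n(AgNO3) = 0.0447 × 0.248 = 0.0111 mol
Let x = n(KCl), y = n(KBr).
Titrant: 1x + 1y = 0.0111;  mass: 74.55x + 119.00y = 1.06
Solving, x = 5.83 × 10^-3 mol, y = 5.25 × 10^-3 mol
mass of KCl = 5.83 × 10^-3 × 74.55 = 0.435 g

0.435 g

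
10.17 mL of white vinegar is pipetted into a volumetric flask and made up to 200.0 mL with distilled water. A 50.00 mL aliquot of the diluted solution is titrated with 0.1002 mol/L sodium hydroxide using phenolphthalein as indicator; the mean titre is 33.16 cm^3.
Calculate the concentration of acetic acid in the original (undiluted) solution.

1.307 mol/L

CH3COOH + NaOH → CH3COONa + H2O
n(NaOH) = 0.03316 × 0.1002 = 3.323 × 10^-3 mol
n(CH3COOH) in the aliquot = 3.323 × 10^-3 mol (1:1 ratio)
[CH3COOH]_dilute = 3.323 × 10^-3 / 0.05000 = 0.06645 mol/L
Dilution factor = 200.0 / 10.17 = 19.67
[CH3COOH]_stock = 0.06645 × 19.67 = 1.307 mol/L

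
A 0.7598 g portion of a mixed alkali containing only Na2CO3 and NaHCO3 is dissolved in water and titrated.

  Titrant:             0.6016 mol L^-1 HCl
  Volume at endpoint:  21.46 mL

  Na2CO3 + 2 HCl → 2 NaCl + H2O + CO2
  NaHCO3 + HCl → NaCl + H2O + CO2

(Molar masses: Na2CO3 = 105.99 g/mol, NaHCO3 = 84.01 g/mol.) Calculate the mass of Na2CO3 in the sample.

n(HCl) = 0.02146 × 0.6016 = 0.01291 mol
Let x = n(Na2CO3), y = n(NaHCO3).
Titrant: 2x + 1y = 0.01291;  mass: 105.99x + 84.01y = 0.7598
Solving, x = 5.236 × 10^-3 mol, y = 2.438 × 10^-3 mol
mass of Na2CO3 = 5.236 × 10^-3 × 105.99 = 0.5550 g

0.5550 g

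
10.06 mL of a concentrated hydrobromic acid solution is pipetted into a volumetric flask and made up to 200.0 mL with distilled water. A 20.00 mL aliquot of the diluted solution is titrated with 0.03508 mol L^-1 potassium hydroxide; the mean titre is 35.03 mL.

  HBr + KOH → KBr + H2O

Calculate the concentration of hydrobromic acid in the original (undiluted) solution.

1.222 mol/L

n(KOH) = 0.03503 × 0.03508 = 1.229 × 10^-3 mol
n(HBr) in the aliquot = 1.229 × 10^-3 mol (1:1 ratio)
[HBr]_dilute = 1.229 × 10^-3 / 0.02000 = 0.06144 mol/L
Dilution factor = 200.0 / 10.06 = 19.88
[HBr]_stock = 0.06144 × 19.88 = 1.222 mol/L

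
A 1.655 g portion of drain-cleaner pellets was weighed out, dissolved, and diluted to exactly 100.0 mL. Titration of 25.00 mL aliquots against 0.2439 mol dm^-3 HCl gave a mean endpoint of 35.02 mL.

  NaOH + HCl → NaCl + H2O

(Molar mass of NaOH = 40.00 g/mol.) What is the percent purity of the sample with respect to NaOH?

n(HCl) per titration = 0.03502 × 0.2439 = 8.541 × 10^-3 mol
n(NaOH) in each aliquot = 8.541 × 10^-3 mol (1:1 ratio)
n(NaOH) in the whole flask = 8.541 × 10^-3 × 100.0/25.00 = 0.03417 mol
mass of NaOH = 0.03417 × 40.00 = 1.367 g
% NaOH = 1.367 / 1.655 × 100 = 82.58 %

82.58 %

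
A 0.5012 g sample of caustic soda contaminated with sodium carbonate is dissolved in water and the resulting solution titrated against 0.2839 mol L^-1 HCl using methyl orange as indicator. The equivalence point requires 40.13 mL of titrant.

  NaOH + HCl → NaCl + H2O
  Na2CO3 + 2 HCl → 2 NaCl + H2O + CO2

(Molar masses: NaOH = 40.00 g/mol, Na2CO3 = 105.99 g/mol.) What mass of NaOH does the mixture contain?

n(HCl) = 0.04013 × 0.2839 = 0.01139 mol
Let x = n(NaOH), y = n(Na2CO3).
Titrant: 1x + 2y = 0.01139;  mass: 40.00x + 105.99y = 0.5012
Solving, x = 7.893 × 10^-3 mol, y = 1.750 × 10^-3 mol
mass of NaOH = 7.893 × 10^-3 × 40.00 = 0.3157 g

0.3157 g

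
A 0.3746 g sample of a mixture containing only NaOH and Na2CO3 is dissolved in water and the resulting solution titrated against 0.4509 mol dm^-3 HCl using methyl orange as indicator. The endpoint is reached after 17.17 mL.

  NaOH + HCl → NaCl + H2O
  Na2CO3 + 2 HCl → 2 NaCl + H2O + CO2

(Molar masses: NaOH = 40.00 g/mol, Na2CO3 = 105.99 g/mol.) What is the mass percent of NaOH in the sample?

n(HCl) = 0.01717 × 0.4509 = 7.742 × 10^-3 mol
Let x = n(NaOH), y = n(Na2CO3).
Titrant: 1x + 2y = 7.742 × 10^-3;  mass: 40.00x + 105.99y = 0.3746
Solving, x = 2.746 × 10^-3 mol, y = 2.498 × 10^-3 mol
mass of NaOH = 2.746 × 10^-3 × 40.00 = 0.1098 g
% NaOH = 0.1098 / 0.3746 × 100 = 29.32 %

29.32 %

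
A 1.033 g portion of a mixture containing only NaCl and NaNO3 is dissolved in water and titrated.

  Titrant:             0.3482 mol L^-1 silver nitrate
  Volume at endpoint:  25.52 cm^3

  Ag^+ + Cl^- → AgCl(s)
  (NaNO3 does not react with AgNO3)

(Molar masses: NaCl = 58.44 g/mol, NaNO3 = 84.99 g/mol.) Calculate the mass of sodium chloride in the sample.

n(AgNO3) = 0.02552 × 0.3482 = 8.886 × 10^-3 mol
Let x = n(NaCl), y = n(NaNO3).
Titrant: 1x = 8.886 × 10^-3;  mass: 58.44x + 84.99y = 1.033
Solving, x = 8.886 × 10^-3 mol, y = 6.044 × 10^-3 mol
mass of NaCl = 8.886 × 10^-3 × 58.44 = 0.5193 g

0.5193 g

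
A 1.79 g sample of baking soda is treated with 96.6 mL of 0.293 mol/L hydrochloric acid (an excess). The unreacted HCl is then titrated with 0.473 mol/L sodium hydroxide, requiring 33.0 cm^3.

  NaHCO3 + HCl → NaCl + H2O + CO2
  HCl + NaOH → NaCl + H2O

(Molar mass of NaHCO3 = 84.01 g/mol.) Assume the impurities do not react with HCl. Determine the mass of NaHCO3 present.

n(HCl) added = 0.0966 × 0.293 = 0.0283 mol
n(NaOH) used in back-titration = 0.0330 × 0.473 = 0.0156 mol
n(HCl) left over = 0.0156 mol (1:1 ratio)
n(HCl) consumed by analyte = 0.0283 − 0.0156 = 0.0127 mol
n(NaHCO3) = 0.0127 mol (1:1 ratio)
mass of NaHCO3 = 0.0127 × 84.01 = 1.07 g

1.07 g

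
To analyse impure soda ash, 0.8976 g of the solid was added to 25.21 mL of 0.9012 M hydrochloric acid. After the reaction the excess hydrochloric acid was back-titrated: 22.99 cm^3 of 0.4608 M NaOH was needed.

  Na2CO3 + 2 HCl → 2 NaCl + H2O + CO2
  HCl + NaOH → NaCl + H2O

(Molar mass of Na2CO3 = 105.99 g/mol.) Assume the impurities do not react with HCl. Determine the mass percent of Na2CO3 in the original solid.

71.59 %

n(HCl) added = 0.02521 × 0.9012 = 0.02272 mol
n(NaOH) used in back-titration = 0.02299 × 0.4608 = 0.01059 mol
n(HCl) left over = 0.01059 mol (1:1 ratio)
n(HCl) consumed by analyte = 0.02272 − 0.01059 = 0.01213 mol
From the 1:2 ratio, n(Na2CO3) = 1/2 × 0.01213 = 6.063 × 10^-3 mol
mass of Na2CO3 = 6.063 × 10^-3 × 105.99 = 0.6426 g
% Na2CO3 = 0.6426 / 0.8976 × 100 = 71.59 %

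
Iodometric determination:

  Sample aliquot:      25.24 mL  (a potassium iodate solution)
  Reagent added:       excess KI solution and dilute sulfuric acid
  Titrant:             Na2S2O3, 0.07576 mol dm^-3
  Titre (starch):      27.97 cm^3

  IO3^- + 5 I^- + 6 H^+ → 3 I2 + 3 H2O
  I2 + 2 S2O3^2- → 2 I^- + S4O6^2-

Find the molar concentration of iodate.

n(S2O3^2-) = 0.02797 × 0.07576 = 2.119 × 10^-3 mol
n(I2) = n(S2O3^2-)/2 = 1.060 × 10^-3 mol
From the 1:3 ratio, n(IO3^-) in the aliquot = 1/3 × 1.060 × 10^-3 = 3.532 × 10^-4 mol
[IO3^-] = 3.532 × 10^-4 / 0.02524 = 0.01399 mol/L

0.01399 mol/L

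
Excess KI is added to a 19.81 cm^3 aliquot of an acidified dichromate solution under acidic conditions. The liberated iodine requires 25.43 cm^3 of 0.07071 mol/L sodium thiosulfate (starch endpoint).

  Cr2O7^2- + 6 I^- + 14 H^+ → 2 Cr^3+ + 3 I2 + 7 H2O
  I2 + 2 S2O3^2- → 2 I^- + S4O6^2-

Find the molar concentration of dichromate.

0.01513 mol/L

n(S2O3^2-) = 0.02543 × 0.07071 = 1.798 × 10^-3 mol
n(I2) = n(S2O3^2-)/2 = 8.991 × 10^-4 mol
From the 1:3 ratio, n(Cr2O7^2-) in the aliquot = 1/3 × 8.991 × 10^-4 = 2.997 × 10^-4 mol
[Cr2O7^2-] = 2.997 × 10^-4 / 0.01981 = 0.01513 mol/L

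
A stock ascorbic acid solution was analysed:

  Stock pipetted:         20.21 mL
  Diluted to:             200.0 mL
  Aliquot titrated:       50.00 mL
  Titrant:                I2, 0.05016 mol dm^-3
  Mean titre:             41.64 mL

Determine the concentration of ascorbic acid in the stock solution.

0.4134 mol/L

C6H8O6 + I2 → C6H6O6 + 2 HI
n(I2) = 0.04164 × 0.05016 = 2.089 × 10^-3 mol
n(C6H8O6) in the aliquot = 2.089 × 10^-3 mol (1:1 ratio)
[C6H8O6]_dilute = 2.089 × 10^-3 / 0.05000 = 0.04177 mol/L
Dilution factor = 200.0 / 20.21 = 9.896
[C6H8O6]_stock = 0.04177 × 9.896 = 0.4134 mol/L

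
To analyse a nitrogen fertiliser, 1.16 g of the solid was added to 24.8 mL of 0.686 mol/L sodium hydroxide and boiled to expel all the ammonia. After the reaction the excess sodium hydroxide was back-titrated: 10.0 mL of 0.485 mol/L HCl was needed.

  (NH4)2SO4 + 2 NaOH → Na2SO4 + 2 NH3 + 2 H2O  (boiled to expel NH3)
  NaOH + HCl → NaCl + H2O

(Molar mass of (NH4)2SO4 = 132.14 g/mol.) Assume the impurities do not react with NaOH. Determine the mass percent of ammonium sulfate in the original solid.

69.3 %

n(NaOH) added = 0.0248 × 0.686 = 0.0170 mol
n(HCl) used in back-titration = 0.0100 × 0.485 = 4.85 × 10^-3 mol
n(NaOH) left over = 4.85 × 10^-3 mol (1:1 ratio)
n(NaOH) consumed by analyte = 0.0170 − 4.85 × 10^-3 = 0.0122 mol
From the 1:2 ratio, n((NH4)2SO4) = 1/2 × 0.0122 = 6.08 × 10^-3 mol
mass of (NH4)2SO4 = 6.08 × 10^-3 × 132.14 = 0.804 g
% (NH4)2SO4 = 0.804 / 1.16 × 100 = 69.3 %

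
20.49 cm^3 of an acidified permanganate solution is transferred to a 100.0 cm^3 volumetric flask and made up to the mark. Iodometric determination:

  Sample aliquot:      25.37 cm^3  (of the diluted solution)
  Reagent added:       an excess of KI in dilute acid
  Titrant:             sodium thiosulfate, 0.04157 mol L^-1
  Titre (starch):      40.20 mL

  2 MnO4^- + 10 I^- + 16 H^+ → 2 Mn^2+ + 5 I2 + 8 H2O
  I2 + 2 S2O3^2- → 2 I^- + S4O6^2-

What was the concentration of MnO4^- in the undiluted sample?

0.06429 mol/L

n(S2O3^2-) = 0.04020 × 0.04157 = 1.671 × 10^-3 mol
n(I2) = n(S2O3^2-)/2 = 8.356 × 10^-4 mol
From the 2:5 ratio, n(MnO4^-) in the aliquot = 2/5 × 8.356 × 10^-4 = 3.342 × 10^-4 mol
[MnO4^-]_dilute = 3.342 × 10^-4 / 0.02537 = 0.01317 mol/L
[MnO4^-]_original = 0.01317 × 100.0/20.49 = 0.06429 mol/L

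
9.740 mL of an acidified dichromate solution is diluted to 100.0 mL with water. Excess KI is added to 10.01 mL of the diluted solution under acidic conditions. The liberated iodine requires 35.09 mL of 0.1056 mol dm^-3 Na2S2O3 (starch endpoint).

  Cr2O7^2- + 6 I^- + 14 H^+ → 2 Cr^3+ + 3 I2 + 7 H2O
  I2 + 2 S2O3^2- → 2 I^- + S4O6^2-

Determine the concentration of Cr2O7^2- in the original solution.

n(S2O3^2-) = 0.03509 × 0.1056 = 3.706 × 10^-3 mol
n(I2) = n(S2O3^2-)/2 = 1.853 × 10^-3 mol
From the 1:3 ratio, n(Cr2O7^2-) in the aliquot = 1/3 × 1.853 × 10^-3 = 6.176 × 10^-4 mol
[Cr2O7^2-]_dilute = 6.176 × 10^-4 / 0.01001 = 0.06170 mol/L
[Cr2O7^2-]_original = 0.06170 × 100.0/9.740 = 0.6334 mol/L

0.6334 mol/L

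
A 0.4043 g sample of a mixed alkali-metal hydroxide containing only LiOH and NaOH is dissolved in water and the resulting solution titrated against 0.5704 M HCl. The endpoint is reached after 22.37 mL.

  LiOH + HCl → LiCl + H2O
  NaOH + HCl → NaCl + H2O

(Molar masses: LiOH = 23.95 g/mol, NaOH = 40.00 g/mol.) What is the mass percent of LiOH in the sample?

n(HCl) = 0.02237 × 0.5704 = 0.01276 mol
Let x = n(LiOH), y = n(NaOH).
Titrant: 1x + 1y = 0.01276;  mass: 23.95x + 40.00y = 0.4043
Solving, x = 6.610 × 10^-3 mol, y = 6.150 × 10^-3 mol
mass of LiOH = 6.610 × 10^-3 × 23.95 = 0.1583 g
% LiOH = 0.1583 / 0.4043 × 100 = 39.16 %

39.16 %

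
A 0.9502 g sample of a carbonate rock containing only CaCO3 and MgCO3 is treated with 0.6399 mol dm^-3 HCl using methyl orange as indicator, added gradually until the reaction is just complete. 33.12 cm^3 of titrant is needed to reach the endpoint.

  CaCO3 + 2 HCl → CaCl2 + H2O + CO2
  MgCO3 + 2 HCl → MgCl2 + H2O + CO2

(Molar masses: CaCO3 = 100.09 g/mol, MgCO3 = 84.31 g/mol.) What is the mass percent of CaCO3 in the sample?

37.91 %

n(HCl) = 0.03312 × 0.6399 = 0.02119 mol
Let x = n(CaCO3), y = n(MgCO3).
Titrant: 2x + 2y = 0.02119;  mass: 100.09x + 84.31y = 0.9502
Solving, x = 3.599 × 10^-3 mol, y = 6.998 × 10^-3 mol
mass of CaCO3 = 3.599 × 10^-3 × 100.09 = 0.3602 g
% CaCO3 = 0.3602 / 0.9502 × 100 = 37.91 %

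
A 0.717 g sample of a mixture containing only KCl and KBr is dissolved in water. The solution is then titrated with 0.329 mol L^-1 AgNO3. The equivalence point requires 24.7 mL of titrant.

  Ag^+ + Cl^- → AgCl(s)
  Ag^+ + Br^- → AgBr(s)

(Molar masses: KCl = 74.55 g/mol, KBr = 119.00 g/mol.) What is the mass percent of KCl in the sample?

n(AgNO3) = 0.0247 × 0.329 = 8.13 × 10^-3 mol
Let x = n(KCl), y = n(KBr).
Titrant: 1x + 1y = 8.13 × 10^-3;  mass: 74.55x + 119.00y = 0.717
Solving, x = 5.62 × 10^-3 mol, y = 2.50 × 10^-3 mol
mass of KCl = 5.62 × 10^-3 × 74.55 = 0.419 g
% KCl = 0.419 / 0.717 × 100 = 58.5 %

58.5 %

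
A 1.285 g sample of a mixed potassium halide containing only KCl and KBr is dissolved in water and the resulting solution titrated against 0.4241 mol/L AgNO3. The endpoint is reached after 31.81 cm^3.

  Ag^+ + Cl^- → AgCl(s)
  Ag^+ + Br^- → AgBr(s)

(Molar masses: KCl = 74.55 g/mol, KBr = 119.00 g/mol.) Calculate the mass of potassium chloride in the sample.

0.5373 g

n(AgNO3) = 0.03181 × 0.4241 = 0.01349 mol
Let x = n(KCl), y = n(KBr).
Titrant: 1x + 1y = 0.01349;  mass: 74.55x + 119.00y = 1.285
Solving, x = 7.208 × 10^-3 mol, y = 6.283 × 10^-3 mol
mass of KCl = 7.208 × 10^-3 × 74.55 = 0.5373 g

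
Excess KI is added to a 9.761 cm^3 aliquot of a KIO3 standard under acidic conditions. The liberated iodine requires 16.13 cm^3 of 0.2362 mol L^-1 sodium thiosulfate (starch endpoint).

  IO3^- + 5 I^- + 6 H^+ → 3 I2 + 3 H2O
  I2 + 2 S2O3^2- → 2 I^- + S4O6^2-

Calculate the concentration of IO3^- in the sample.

0.06505 mol/L

n(S2O3^2-) = 0.01613 × 0.2362 = 3.810 × 10^-3 mol
n(I2) = n(S2O3^2-)/2 = 1.905 × 10^-3 mol
From the 1:3 ratio, n(IO3^-) in the aliquot = 1/3 × 1.905 × 10^-3 = 6.350 × 10^-4 mol
[IO3^-] = 6.350 × 10^-4 / 0.009761 = 0.06505 mol/L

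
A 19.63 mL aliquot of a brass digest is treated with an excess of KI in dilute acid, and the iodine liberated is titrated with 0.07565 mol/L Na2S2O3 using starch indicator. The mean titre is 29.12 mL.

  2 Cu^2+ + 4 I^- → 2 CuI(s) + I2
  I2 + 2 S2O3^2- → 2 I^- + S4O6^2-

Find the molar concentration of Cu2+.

n(S2O3^2-) = 0.02912 × 0.07565 = 2.203 × 10^-3 mol
n(I2) = n(S2O3^2-)/2 = 1.101 × 10^-3 mol
From the 2:1 ratio, n(Cu2+) in the aliquot = 2/1 × 1.101 × 10^-3 = 2.203 × 10^-3 mol
[Cu2+] = 2.203 × 10^-3 / 0.01963 = 0.1122 mol/L

0.1122 mol/L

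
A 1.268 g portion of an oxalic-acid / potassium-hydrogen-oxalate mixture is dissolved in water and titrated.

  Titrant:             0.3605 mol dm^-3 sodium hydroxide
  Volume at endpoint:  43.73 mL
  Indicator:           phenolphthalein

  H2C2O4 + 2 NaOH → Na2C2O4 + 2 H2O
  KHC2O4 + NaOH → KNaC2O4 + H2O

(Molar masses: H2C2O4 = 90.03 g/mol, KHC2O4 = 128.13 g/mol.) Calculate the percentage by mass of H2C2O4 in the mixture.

32.12 %

n(NaOH) = 0.04373 × 0.3605 = 0.01576 mol
Let x = n(H2C2O4), y = n(KHC2O4).
Titrant: 2x + 1y = 0.01576;  mass: 90.03x + 128.13y = 1.268
Solving, x = 4.523 × 10^-3 mol, y = 6.718 × 10^-3 mol
mass of H2C2O4 = 4.523 × 10^-3 × 90.03 = 0.4072 g
% H2C2O4 = 0.4072 / 1.268 × 100 = 32.12 %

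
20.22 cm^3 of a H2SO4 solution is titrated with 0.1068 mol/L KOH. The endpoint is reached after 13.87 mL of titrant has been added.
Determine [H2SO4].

0.03663 mol/L

H2SO4 + 2 KOH → K2SO4 + 2 H2O
n(KOH) = 0.01387 L × 0.1068 mol/L = 1.481 × 10^-3 mol
From the 1:2 mole ratio, n(H2SO4) = 1/2 × 1.481 × 10^-3 = 7.407 × 10^-4 mol
[H2SO4] = 7.407 × 10^-4 mol / 0.02022 L = 0.03663 mol/L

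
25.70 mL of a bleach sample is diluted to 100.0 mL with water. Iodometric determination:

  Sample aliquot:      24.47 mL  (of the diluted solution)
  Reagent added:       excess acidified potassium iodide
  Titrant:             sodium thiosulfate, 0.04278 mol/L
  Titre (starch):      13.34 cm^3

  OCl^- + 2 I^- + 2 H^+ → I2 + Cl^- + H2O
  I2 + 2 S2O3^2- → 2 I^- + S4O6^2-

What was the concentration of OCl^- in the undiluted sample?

0.04537 mol/L

n(S2O3^2-) = 0.01334 × 0.04278 = 5.707 × 10^-4 mol
n(I2) = n(S2O3^2-)/2 = 2.853 × 10^-4 mol
n(OCl^-) in the aliquot = 2.853 × 10^-4 mol (1:1 ratio)
[OCl^-]_dilute = 2.853 × 10^-4 / 0.02447 = 0.01166 mol/L
[OCl^-]_original = 0.01166 × 100.0/25.70 = 0.04537 mol/L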